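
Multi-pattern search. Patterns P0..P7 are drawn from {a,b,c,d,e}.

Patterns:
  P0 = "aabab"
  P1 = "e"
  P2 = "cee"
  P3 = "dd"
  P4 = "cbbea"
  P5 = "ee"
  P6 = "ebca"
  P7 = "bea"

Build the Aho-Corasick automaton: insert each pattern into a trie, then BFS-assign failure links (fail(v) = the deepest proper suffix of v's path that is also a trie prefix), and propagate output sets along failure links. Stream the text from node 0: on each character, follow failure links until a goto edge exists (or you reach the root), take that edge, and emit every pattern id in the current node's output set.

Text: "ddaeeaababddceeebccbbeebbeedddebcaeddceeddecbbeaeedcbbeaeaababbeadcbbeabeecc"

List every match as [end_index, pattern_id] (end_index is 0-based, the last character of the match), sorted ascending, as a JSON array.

Construct AC machine:
Trie (insert patterns):
  n0 'ε': a→1 b→20 c→7 d→10 e→6
  n1 'a': a→2
  n2 'aa': b→3
  n3 'aab': a→4
  n4 'aaba': b→5
  n5 'aabab': ·  ←P0
  n6 'e': b→17 e→16  ←P1
  n7 'c': b→12 e→8
  n8 'ce': e→9
  n9 'cee': ·  ←P2
  n10 'd': d→11
  n11 'dd': ·  ←P3
  n12 'cb': b→13
  n13 'cbb': e→14
  n14 'cbbe': a→15
  n15 'cbbea': ·  ←P4
  n16 'ee': ·  ←P5
  n17 'eb': c→18
  n18 'ebc': a→19
  n19 'ebca': ·  ←P6
  n20 'b': e→21
  n21 'be': a→22
  n22 'bea': ·  ←P7

BFS fail/out derivation:
  fail(1) 'a': from fail(0)=0 chase 'a': 0 ⇒ 0;  out=∅∪out(0)=∅
  fail(6) 'e': from fail(0)=0 chase 'e': 0 ⇒ 0;  out={1}∪out(0)={1}
  fail(7) 'c': from fail(0)=0 chase 'c': 0 ⇒ 0;  out=∅∪out(0)=∅
  fail(10) 'd': from fail(0)=0 chase 'd': 0 ⇒ 0;  out=∅∪out(0)=∅
  fail(20) 'b': from fail(0)=0 chase 'b': 0 ⇒ 0;  out=∅∪out(0)=∅
  fail(2) 'aa': from fail(1)=0 chase 'a': 0 ⇒ 1;  out=∅∪out(1)=∅
  fail(8) 'ce': from fail(7)=0 chase 'e': 0 ⇒ 6;  out=∅∪out(6)={1}
  fail(11) 'dd': from fail(10)=0 chase 'd': 0 ⇒ 10;  out={3}∪out(10)={3}
  fail(12) 'cb': from fail(7)=0 chase 'b': 0 ⇒ 20;  out=∅∪out(20)=∅
  fail(16) 'ee': from fail(6)=0 chase 'e': 0 ⇒ 6;  out={5}∪out(6)={1,5}
  fail(17) 'eb': from fail(6)=0 chase 'b': 0 ⇒ 20;  out=∅∪out(20)=∅
  fail(21) 'be': from fail(20)=0 chase 'e': 0 ⇒ 6;  out=∅∪out(6)={1}
  fail(3) 'aab': from fail(2)=1 chase 'b': 1→0 ⇒ 20;  out=∅∪out(20)=∅
  fail(9) 'cee': from fail(8)=6 chase 'e': 6 ⇒ 16;  out={2}∪out(16)={1,2,5}
  fail(13) 'cbb': from fail(12)=20 chase 'b': 20→0 ⇒ 20;  out=∅∪out(20)=∅
  fail(18) 'ebc': from fail(17)=20 chase 'c': 20→0 ⇒ 7;  out=∅∪out(7)=∅
  fail(22) 'bea': from fail(21)=6 chase 'a': 6→0 ⇒ 1;  out={7}∪out(1)={7}
  fail(4) 'aaba': from fail(3)=20 chase 'a': 20→0 ⇒ 1;  out=∅∪out(1)=∅
  fail(14) 'cbbe': from fail(13)=20 chase 'e': 20 ⇒ 21;  out=∅∪out(21)={1}
  fail(19) 'ebca': from fail(18)=7 chase 'a': 7→0 ⇒ 1;  out={6}∪out(1)={6}
  fail(5) 'aabab': from fail(4)=1 chase 'b': 1→0 ⇒ 20;  out={0}∪out(20)={0}
  fail(15) 'cbbea': from fail(14)=21 chase 'a': 21 ⇒ 22;  out={4}∪out(22)={4,7}

Text stream:
[0] read 'd'  n0⇒n10
[1] read 'd'  n10⇒n11  ** P3@[0:1]
[2] read 'a'  n11⇒n1 ·f
[3] read 'e'  n1⇒n6 ·f  ** P1@[3:3]
[4] read 'e'  n6⇒n16  ** P1@[4:4],P5@[3:4]
[5] read 'a'  n16⇒n1 ·f
[6] read 'a'  n1⇒n2
[7] read 'b'  n2⇒n3
[8] read 'a'  n3⇒n4
[9] read 'b'  n4⇒n5  ** P0@[5:9]
[10] read 'd'  n5⇒n10 ·f
[11] read 'd'  n10⇒n11  ** P3@[10:11]
[12] read 'c'  n11⇒n7 ·f
[13] read 'e'  n7⇒n8  ** P1@[13:13]
[14] read 'e'  n8⇒n9  ** P1@[14:14],P2@[12:14],P5@[13:14]
[15] read 'e'  n9⇒n16 ·f  ** P1@[15:15],P5@[14:15]
[16] read 'b'  n16⇒n17 ·f
[17] read 'c'  n17⇒n18
[18] read 'c'  n18⇒n7 ·f
[19] read 'b'  n7⇒n12
[20] read 'b'  n12⇒n13
[21] read 'e'  n13⇒n14  ** P1@[21:21]
[22] read 'e'  n14⇒n16 ·f  ** P1@[22:22],P5@[21:22]
[23] read 'b'  n16⇒n17 ·f
[24] read 'b'  n17⇒n20 ·f
[25] read 'e'  n20⇒n21  ** P1@[25:25]
[26] read 'e'  n21⇒n16 ·f  ** P1@[26:26],P5@[25:26]
[27] read 'd'  n16⇒n10 ·f
[28] read 'd'  n10⇒n11  ** P3@[27:28]
[29] read 'd'  n11⇒n11 ·f  ** P3@[28:29]
[30] read 'e'  n11⇒n6 ·f  ** P1@[30:30]
[31] read 'b'  n6⇒n17
[32] read 'c'  n17⇒n18
[33] read 'a'  n18⇒n19  ** P6@[30:33]
[34] read 'e'  n19⇒n6 ·f  ** P1@[34:34]
[35] read 'd'  n6⇒n10 ·f
[36] read 'd'  n10⇒n11  ** P3@[35:36]
[37] read 'c'  n11⇒n7 ·f
[38] read 'e'  n7⇒n8  ** P1@[38:38]
[39] read 'e'  n8⇒n9  ** P1@[39:39],P2@[37:39],P5@[38:39]
[40] read 'd'  n9⇒n10 ·f
[41] read 'd'  n10⇒n11  ** P3@[40:41]
[42] read 'e'  n11⇒n6 ·f  ** P1@[42:42]
[43] read 'c'  n6⇒n7 ·f
[44] read 'b'  n7⇒n12
[45] read 'b'  n12⇒n13
[46] read 'e'  n13⇒n14  ** P1@[46:46]
[47] read 'a'  n14⇒n15  ** P4@[43:47],P7@[45:47]
[48] read 'e'  n15⇒n6 ·f  ** P1@[48:48]
[49] read 'e'  n6⇒n16  ** P1@[49:49],P5@[48:49]
[50] read 'd'  n16⇒n10 ·f
[51] read 'c'  n10⇒n7 ·f
[52] read 'b'  n7⇒n12
[53] read 'b'  n12⇒n13
[54] read 'e'  n13⇒n14  ** P1@[54:54]
[55] read 'a'  n14⇒n15  ** P4@[51:55],P7@[53:55]
[56] read 'e'  n15⇒n6 ·f  ** P1@[56:56]
[57] read 'a'  n6⇒n1 ·f
[58] read 'a'  n1⇒n2
[59] read 'b'  n2⇒n3
[60] read 'a'  n3⇒n4
[61] read 'b'  n4⇒n5  ** P0@[57:61]
[62] read 'b'  n5⇒n20 ·f
[63] read 'e'  n20⇒n21  ** P1@[63:63]
[64] read 'a'  n21⇒n22  ** P7@[62:64]
[65] read 'd'  n22⇒n10 ·f
[66] read 'c'  n10⇒n7 ·f
[67] read 'b'  n7⇒n12
[68] read 'b'  n12⇒n13
[69] read 'e'  n13⇒n14  ** P1@[69:69]
[70] read 'a'  n14⇒n15  ** P4@[66:70],P7@[68:70]
[71] read 'b'  n15⇒n20 ·f
[72] read 'e'  n20⇒n21  ** P1@[72:72]
[73] read 'e'  n21⇒n16 ·f  ** P1@[73:73],P5@[72:73]
[74] read 'c'  n16⇒n7 ·f
[75] read 'c'  n7⇒n7 ·f

Result: [[1,3],[3,1],[4,1],[4,5],[9,0],[11,3],[13,1],[14,1],[14,2],[14,5],[15,1],[15,5],[21,1],[22,1],[22,5],[25,1],[26,1],[26,5],[28,3],[29,3],[30,1],[33,6],[34,1],[36,3],[38,1],[39,1],[39,2],[39,5],[41,3],[42,1],[46,1],[47,4],[47,7],[48,1],[49,1],[49,5],[54,1],[55,4],[55,7],[56,1],[61,0],[63,1],[64,7],[69,1],[70,4],[70,7],[72,1],[73,1],[73,5]]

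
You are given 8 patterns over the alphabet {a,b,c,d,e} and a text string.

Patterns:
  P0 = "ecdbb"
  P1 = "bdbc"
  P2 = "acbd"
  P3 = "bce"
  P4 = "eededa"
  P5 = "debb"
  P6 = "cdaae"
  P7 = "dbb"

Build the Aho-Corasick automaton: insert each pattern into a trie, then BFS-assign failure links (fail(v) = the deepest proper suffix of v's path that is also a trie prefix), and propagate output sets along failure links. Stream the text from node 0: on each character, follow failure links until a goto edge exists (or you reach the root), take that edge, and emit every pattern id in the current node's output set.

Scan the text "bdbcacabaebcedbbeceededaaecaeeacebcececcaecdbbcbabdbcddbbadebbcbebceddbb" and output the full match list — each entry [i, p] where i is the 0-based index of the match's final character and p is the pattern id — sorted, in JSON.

Construct AC machine:
Trie (insert patterns):
  n0 'ε': a→10 b→6 c→25 d→21 e→1
  n1 'e': c→2 e→16
  n2 'ec': d→3
  n3 'ecd': b→4
  n4 'ecdb': b→5
  n5 'ecdbb': ·  ←P0
  n6 'b': c→14 d→7
  n7 'bd': b→8
  n8 'bdb': c→9
  n9 'bdbc': ·  ←P1
  n10 'a': c→11
  n11 'ac': b→12
  n12 'acb': d→13
  n13 'acbd': ·  ←P2
  n14 'bc': e→15
  n15 'bce': ·  ←P3
  n16 'ee': d→17
  n17 'eed': e→18
  n18 'eede': d→19
  n19 'eeded': a→20
  n20 'eededa': ·  ←P4
  n21 'd': b→30 e→22
  n22 'de': b→23
  n23 'deb': b→24
  n24 'debb': ·  ←P5
  n25 'c': d→26
  n26 'cd': a→27
  n27 'cda': a→28
  n28 'cdaa': e→29
  n29 'cdaae': ·  ←P6
  n30 'db': b→31
  n31 'dbb': ·  ←P7

Failure links (BFS by depth):
  fail(1) 'e': from fail(0)=0 chase 'e': 0 ⇒ 0;  out=∅∪out(0)=∅
  fail(6) 'b': from fail(0)=0 chase 'b': 0 ⇒ 0;  out=∅∪out(0)=∅
  fail(10) 'a': from fail(0)=0 chase 'a': 0 ⇒ 0;  out=∅∪out(0)=∅
  fail(21) 'd': from fail(0)=0 chase 'd': 0 ⇒ 0;  out=∅∪out(0)=∅
  fail(25) 'c': from fail(0)=0 chase 'c': 0 ⇒ 0;  out=∅∪out(0)=∅
  fail(2) 'ec': from fail(1)=0 chase 'c': 0 ⇒ 25;  out=∅∪out(25)=∅
  fail(7) 'bd': from fail(6)=0 chase 'd': 0 ⇒ 21;  out=∅∪out(21)=∅
  fail(11) 'ac': from fail(10)=0 chase 'c': 0 ⇒ 25;  out=∅∪out(25)=∅
  fail(14) 'bc': from fail(6)=0 chase 'c': 0 ⇒ 25;  out=∅∪out(25)=∅
  fail(16) 'ee': from fail(1)=0 chase 'e': 0 ⇒ 1;  out=∅∪out(1)=∅
  fail(22) 'de': from fail(21)=0 chase 'e': 0 ⇒ 1;  out=∅∪out(1)=∅
  fail(26) 'cd': from fail(25)=0 chase 'd': 0 ⇒ 21;  out=∅∪out(21)=∅
  fail(30) 'db': from fail(21)=0 chase 'b': 0 ⇒ 6;  out=∅∪out(6)=∅
  fail(3) 'ecd': from fail(2)=25 chase 'd': 25 ⇒ 26;  out=∅∪out(26)=∅
  fail(8) 'bdb': from fail(7)=21 chase 'b': 21 ⇒ 30;  out=∅∪out(30)=∅
  fail(12) 'acb': from fail(11)=25 chase 'b': 25→0 ⇒ 6;  out=∅∪out(6)=∅
  fail(15) 'bce': from fail(14)=25 chase 'e': 25→0 ⇒ 1;  out={3}∪out(1)={3}
  fail(17) 'eed': from fail(16)=1 chase 'd': 1→0 ⇒ 21;  out=∅∪out(21)=∅
  fail(23) 'deb': from fail(22)=1 chase 'b': 1→0 ⇒ 6;  out=∅∪out(6)=∅
  fail(27) 'cda': from fail(26)=21 chase 'a': 21→0 ⇒ 10;  out=∅∪out(10)=∅
  fail(31) 'dbb': from fail(30)=6 chase 'b': 6→0 ⇒ 6;  out={7}∪out(6)={7}
  fail(4) 'ecdb': from fail(3)=26 chase 'b': 26→21 ⇒ 30;  out=∅∪out(30)=∅
  fail(9) 'bdbc': from fail(8)=30 chase 'c': 30→6 ⇒ 14;  out={1}∪out(14)={1}
  fail(13) 'acbd': from fail(12)=6 chase 'd': 6 ⇒ 7;  out={2}∪out(7)={2}
  fail(18) 'eede': from fail(17)=21 chase 'e': 21 ⇒ 22;  out=∅∪out(22)=∅
  fail(24) 'debb': from fail(23)=6 chase 'b': 6→0 ⇒ 6;  out={5}∪out(6)={5}
  fail(28) 'cdaa': from fail(27)=10 chase 'a': 10→0 ⇒ 10;  out=∅∪out(10)=∅
  fail(5) 'ecdbb': from fail(4)=30 chase 'b': 30 ⇒ 31;  out={0}∪out(31)={0,7}
  fail(19) 'eeded': from fail(18)=22 chase 'd': 22→1→0 ⇒ 21;  out=∅∪out(21)=∅
  fail(29) 'cdaae': from fail(28)=10 chase 'e': 10→0 ⇒ 1;  out={6}∪out(1)={6}
  fail(20) 'eededa': from fail(19)=21 chase 'a': 21→0 ⇒ 10;  out={4}∪out(10)={4}

Run:
i=0 'b': node 0→6
i=1 'd': node 6→7
i=2 'b': node 7→8
i=3 'c': node 8→9  emit P1@[0:3]
i=4 'a': node 9→10 ·f
i=5 'c': node 10→11
i=6 'a': node 11→10 ·f
i=7 'b': node 10→6 ·f
i=8 'a': node 6→10 ·f
i=9 'e': node 10→1 ·f
i=10 'b': node 1→6 ·f
i=11 'c': node 6→14
i=12 'e': node 14→15  emit P3@[10:12]
i=13 'd': node 15→21 ·f
i=14 'b': node 21→30
i=15 'b': node 30→31  emit P7@[13:15]
i=16 'e': node 31→1 ·f
i=17 'c': node 1→2
i=18 'e': node 2→1 ·f
i=19 'e': node 1→16
i=20 'd': node 16→17
i=21 'e': node 17→18
i=22 'd': node 18→19
i=23 'a': node 19→20  emit P4@[18:23]
i=24 'a': node 20→10 ·f
i=25 'e': node 10→1 ·f
i=26 'c': node 1→2
i=27 'a': node 2→10 ·f
i=28 'e': node 10→1 ·f
i=29 'e': node 1→16
i=30 'a': node 16→10 ·f
i=31 'c': node 10→11
i=32 'e': node 11→1 ·f
i=33 'b': node 1→6 ·f
i=34 'c': node 6→14
i=35 'e': node 14→15  emit P3@[33:35]
i=36 'c': node 15→2 ·f
i=37 'e': node 2→1 ·f
i=38 'c': node 1→2
i=39 'c': node 2→25 ·f
i=40 'a': node 25→10 ·f
i=41 'e': node 10→1 ·f
i=42 'c': node 1→2
i=43 'd': node 2→3
i=44 'b': node 3→4
i=45 'b': node 4→5  emit P0@[41:45],P7@[43:45]
i=46 'c': node 5→14 ·f
i=47 'b': node 14→6 ·f
i=48 'a': node 6→10 ·f
i=49 'b': node 10→6 ·f
i=50 'd': node 6→7
i=51 'b': node 7→8
i=52 'c': node 8→9  emit P1@[49:52]
i=53 'd': node 9→26 ·f
i=54 'd': node 26→21 ·f
i=55 'b': node 21→30
i=56 'b': node 30→31  emit P7@[54:56]
i=57 'a': node 31→10 ·f
i=58 'd': node 10→21 ·f
i=59 'e': node 21→22
i=60 'b': node 22→23
i=61 'b': node 23→24  emit P5@[58:61]
i=62 'c': node 24→14 ·f
i=63 'b': node 14→6 ·f
i=64 'e': node 6→1 ·f
i=65 'b': node 1→6 ·f
i=66 'c': node 6→14
i=67 'e': node 14→15  emit P3@[65:67]
i=68 'd': node 15→21 ·f
i=69 'd': node 21→21 ·f
i=70 'b': node 21→30
i=71 'b': node 30→31  emit P7@[69:71]

Result: [[3,1],[12,3],[15,7],[23,4],[35,3],[45,0],[45,7],[52,1],[56,7],[61,5],[67,3],[71,7]]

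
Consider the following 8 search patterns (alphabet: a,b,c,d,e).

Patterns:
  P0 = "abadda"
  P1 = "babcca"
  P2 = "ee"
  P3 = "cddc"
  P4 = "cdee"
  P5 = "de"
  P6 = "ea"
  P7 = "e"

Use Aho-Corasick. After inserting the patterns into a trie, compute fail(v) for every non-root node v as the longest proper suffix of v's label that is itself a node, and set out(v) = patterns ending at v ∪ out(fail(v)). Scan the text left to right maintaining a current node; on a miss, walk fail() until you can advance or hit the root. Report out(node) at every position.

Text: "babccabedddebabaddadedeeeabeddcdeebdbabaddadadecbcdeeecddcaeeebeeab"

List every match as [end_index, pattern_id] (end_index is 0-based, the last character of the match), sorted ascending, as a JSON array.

Construct AC machine:
Trie (insert patterns):
  0='ε' goto a→1 b→7 c→15 d→21 e→13
  1='a' goto b→2
  2='ab' goto a→3
  3='aba' goto d→4
  4='abad' goto d→5
  5='abadd' goto a→6
  6='abadda' goto ·  [P0 ends]
  7='b' goto a→8
  8='ba' goto b→9
  9='bab' goto c→10
  10='babc' goto c→11
  11='babcc' goto a→12
  12='babcca' goto ·  [P1 ends]
  13='e' goto a→23 e→14  [P7 ends]
  14='ee' goto ·  [P2 ends]
  15='c' goto d→16
  16='cd' goto d→17 e→19
  17='cdd' goto c→18
  18='cddc' goto ·  [P3 ends]
  19='cde' goto e→20
  20='cdee' goto ·  [P4 ends]
  21='d' goto e→22
  22='de' goto ·  [P5 ends]
  23='ea' goto ·  [P6 ends]

BFS fail/out derivation:
  fail(1) 'a': from fail(0)=0 chase 'a': 0 ⇒ 0;  out=∅∪out(0)=∅
  fail(7) 'b': from fail(0)=0 chase 'b': 0 ⇒ 0;  out=∅∪out(0)=∅
  fail(13) 'e': from fail(0)=0 chase 'e': 0 ⇒ 0;  out={7}∪out(0)={7}
  fail(15) 'c': from fail(0)=0 chase 'c': 0 ⇒ 0;  out=∅∪out(0)=∅
  fail(21) 'd': from fail(0)=0 chase 'd': 0 ⇒ 0;  out=∅∪out(0)=∅
  fail(2) 'ab': from fail(1)=0 chase 'b': 0 ⇒ 7;  out=∅∪out(7)=∅
  fail(8) 'ba': from fail(7)=0 chase 'a': 0 ⇒ 1;  out=∅∪out(1)=∅
  fail(14) 'ee': from fail(13)=0 chase 'e': 0 ⇒ 13;  out={2}∪out(13)={2,7}
  fail(16) 'cd': from fail(15)=0 chase 'd': 0 ⇒ 21;  out=∅∪out(21)=∅
  fail(22) 'de': from fail(21)=0 chase 'e': 0 ⇒ 13;  out={5}∪out(13)={5,7}
  fail(23) 'ea': from fail(13)=0 chase 'a': 0 ⇒ 1;  out={6}∪out(1)={6}
  fail(3) 'aba': from fail(2)=7 chase 'a': 7 ⇒ 8;  out=∅∪out(8)=∅
  fail(9) 'bab': from fail(8)=1 chase 'b': 1 ⇒ 2;  out=∅∪out(2)=∅
  fail(17) 'cdd': from fail(16)=21 chase 'd': 21→0 ⇒ 21;  out=∅∪out(21)=∅
  fail(19) 'cde': from fail(16)=21 chase 'e': 21 ⇒ 22;  out=∅∪out(22)={5,7}
  fail(4) 'abad': from fail(3)=8 chase 'd': 8→1→0 ⇒ 21;  out=∅∪out(21)=∅
  fail(10) 'babc': from fail(9)=2 chase 'c': 2→7→0 ⇒ 15;  out=∅∪out(15)=∅
  fail(18) 'cddc': from fail(17)=21 chase 'c': 21→0 ⇒ 15;  out={3}∪out(15)={3}
  fail(20) 'cdee': from fail(19)=22 chase 'e': 22→13 ⇒ 14;  out={4}∪out(14)={2,4,7}
  fail(5) 'abadd': from fail(4)=21 chase 'd': 21→0 ⇒ 21;  out=∅∪out(21)=∅
  fail(11) 'babcc': from fail(10)=15 chase 'c': 15→0 ⇒ 15;  out=∅∪out(15)=∅
  fail(6) 'abadda': from fail(5)=21 chase 'a': 21→0 ⇒ 1;  out={0}∪out(1)={0}
  fail(12) 'babcca': from fail(11)=15 chase 'a': 15→0 ⇒ 1;  out={1}∪out(1)={1}

Scan:
pos 0 'b': at 7
pos 1 'a': at 8
pos 2 'b': at 9
pos 3 'c': at 10
pos 4 'c': at 11
pos 5 'a': at 12  ** P1@[0:5]
pos 6 'b': at 2 ·f
pos 7 'e': at 13 ·f  ** P7@[7:7]
pos 8 'd': at 21 ·f
pos 9 'd': at 21 ·f
pos 10 'd': at 21 ·f
pos 11 'e': at 22  ** P5@[10:11],P7@[11:11]
pos 12 'b': at 7 ·f
pos 13 'a': at 8
pos 14 'b': at 9
pos 15 'a': at 3 ·f
pos 16 'd': at 4
pos 17 'd': at 5
pos 18 'a': at 6  ** P0@[13:18]
pos 19 'd': at 21 ·f
pos 20 'e': at 22  ** P5@[19:20],P7@[20:20]
pos 21 'd': at 21 ·f
pos 22 'e': at 22  ** P5@[21:22],P7@[22:22]
pos 23 'e': at 14 ·f  ** P2@[22:23],P7@[23:23]
pos 24 'e': at 14 ·f  ** P2@[23:24],P7@[24:24]
pos 25 'a': at 23 ·f  ** P6@[24:25]
pos 26 'b': at 2 ·f
pos 27 'e': at 13 ·f  ** P7@[27:27]
pos 28 'd': at 21 ·f
pos 29 'd': at 21 ·f
pos 30 'c': at 15 ·f
pos 31 'd': at 16
pos 32 'e': at 19  ** P5@[31:32],P7@[32:32]
pos 33 'e': at 20  ** P2@[32:33],P4@[30:33],P7@[33:33]
pos 34 'b': at 7 ·f
pos 35 'd': at 21 ·f
pos 36 'b': at 7 ·f
pos 37 'a': at 8
pos 38 'b': at 9
pos 39 'a': at 3 ·f
pos 40 'd': at 4
pos 41 'd': at 5
pos 42 'a': at 6  ** P0@[37:42]
pos 43 'd': at 21 ·f
pos 44 'a': at 1 ·f
pos 45 'd': at 21 ·f
pos 46 'e': at 22  ** P5@[45:46],P7@[46:46]
pos 47 'c': at 15 ·f
pos 48 'b': at 7 ·f
pos 49 'c': at 15 ·f
pos 50 'd': at 16
pos 51 'e': at 19  ** P5@[50:51],P7@[51:51]
pos 52 'e': at 20  ** P2@[51:52],P4@[49:52],P7@[52:52]
pos 53 'e': at 14 ·f  ** P2@[52:53],P7@[53:53]
pos 54 'c': at 15 ·f
pos 55 'd': at 16
pos 56 'd': at 17
pos 57 'c': at 18  ** P3@[54:57]
pos 58 'a': at 1 ·f
pos 59 'e': at 13 ·f  ** P7@[59:59]
pos 60 'e': at 14  ** P2@[59:60],P7@[60:60]
pos 61 'e': at 14 ·f  ** P2@[60:61],P7@[61:61]
pos 62 'b': at 7 ·f
pos 63 'e': at 13 ·f  ** P7@[63:63]
pos 64 'e': at 14  ** P2@[63:64],P7@[64:64]
pos 65 'a': at 23 ·f  ** P6@[64:65]
pos 66 'b': at 2 ·f

All matches (sorted): [[5,1],[7,7],[11,5],[11,7],[18,0],[20,5],[20,7],[22,5],[22,7],[23,2],[23,7],[24,2],[24,7],[25,6],[27,7],[32,5],[32,7],[33,2],[33,4],[33,7],[42,0],[46,5],[46,7],[51,5],[51,7],[52,2],[52,4],[52,7],[53,2],[53,7],[57,3],[59,7],[60,2],[60,7],[61,2],[61,7],[63,7],[64,2],[64,7],[65,6]]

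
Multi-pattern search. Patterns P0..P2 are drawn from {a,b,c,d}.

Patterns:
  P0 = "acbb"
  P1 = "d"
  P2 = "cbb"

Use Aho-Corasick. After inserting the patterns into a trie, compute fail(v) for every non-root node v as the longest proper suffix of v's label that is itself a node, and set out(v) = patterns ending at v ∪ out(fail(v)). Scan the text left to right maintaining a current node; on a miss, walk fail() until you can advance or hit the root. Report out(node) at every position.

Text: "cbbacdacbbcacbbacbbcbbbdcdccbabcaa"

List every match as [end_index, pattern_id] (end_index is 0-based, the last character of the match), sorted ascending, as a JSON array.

Construct AC machine:
Trie (insert patterns):
  0='ε' goto a→1 c→6 d→5
  1='a' goto c→2
  2='ac' goto b→3
  3='acb' goto b→4
  4='acbb' goto ·  [P0 ends]
  5='d' goto ·  [P1 ends]
  6='c' goto b→7
  7='cb' goto b→8
  8='cbb' goto ·  [P2 ends]

Failure links (BFS by depth):
  fail(1) 'a': from fail(0)=0 chase 'a': 0 ⇒ 0;  out=∅∪out(0)=∅
  fail(5) 'd': from fail(0)=0 chase 'd': 0 ⇒ 0;  out={1}∪out(0)={1}
  fail(6) 'c': from fail(0)=0 chase 'c': 0 ⇒ 0;  out=∅∪out(0)=∅
  fail(2) 'ac': from fail(1)=0 chase 'c': 0 ⇒ 6;  out=∅∪out(6)=∅
  fail(7) 'cb': from fail(6)=0 chase 'b': 0 ⇒ 0;  out=∅∪out(0)=∅
  fail(3) 'acb': from fail(2)=6 chase 'b': 6 ⇒ 7;  out=∅∪out(7)=∅
  fail(8) 'cbb': from fail(7)=0 chase 'b': 0 ⇒ 0;  out={2}∪out(0)={2}
  fail(4) 'acbb': from fail(3)=7 chase 'b': 7 ⇒ 8;  out={0}∪out(8)={0,2}

Run:
pos 0 'c': at 6
pos 1 'b': at 7
pos 2 'b': at 8  emit P2@[0:2]
pos 3 'a': at 1 ·f
pos 4 'c': at 2
pos 5 'd': at 5 ·f  emit P1@[5:5]
pos 6 'a': at 1 ·f
pos 7 'c': at 2
pos 8 'b': at 3
pos 9 'b': at 4  emit P0@[6:9],P2@[7:9]
pos 10 'c': at 6 ·f
pos 11 'a': at 1 ·f
pos 12 'c': at 2
pos 13 'b': at 3
pos 14 'b': at 4  emit P0@[11:14],P2@[12:14]
pos 15 'a': at 1 ·f
pos 16 'c': at 2
pos 17 'b': at 3
pos 18 'b': at 4  emit P0@[15:18],P2@[16:18]
pos 19 'c': at 6 ·f
pos 20 'b': at 7
pos 21 'b': at 8  emit P2@[19:21]
pos 22 'b': at 0 ·f
pos 23 'd': at 5  emit P1@[23:23]
pos 24 'c': at 6 ·f
pos 25 'd': at 5 ·f  emit P1@[25:25]
pos 26 'c': at 6 ·f
pos 27 'c': at 6 ·f
pos 28 'b': at 7
pos 29 'a': at 1 ·f
pos 30 'b': at 0 ·f
pos 31 'c': at 6
pos 32 'a': at 1 ·f
pos 33 'a': at 1 ·f

All matches (sorted): [[2,2],[5,1],[9,0],[9,2],[14,0],[14,2],[18,0],[18,2],[21,2],[23,1],[25,1]]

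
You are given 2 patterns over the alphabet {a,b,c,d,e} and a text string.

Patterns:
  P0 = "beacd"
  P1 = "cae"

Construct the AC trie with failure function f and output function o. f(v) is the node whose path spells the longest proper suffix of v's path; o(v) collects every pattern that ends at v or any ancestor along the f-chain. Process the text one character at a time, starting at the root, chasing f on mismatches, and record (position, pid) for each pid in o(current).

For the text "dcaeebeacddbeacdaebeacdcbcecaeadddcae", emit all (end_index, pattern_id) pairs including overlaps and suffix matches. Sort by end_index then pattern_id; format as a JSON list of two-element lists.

Build automaton:
Trie (insert patterns):
  n0 'ε': b→1 c→6
  n1 'b': e→2
  n2 'be': a→3
  n3 'bea': c→4
  n4 'beac': d→5
  n5 'beacd': ·  [P0 ends]
  n6 'c': a→7
  n7 'ca': e→8
  n8 'cae': ·  [P1 ends]

BFS fail/out derivation:
  n1('b'): parent n0 fail=0; on 'b' 0 → fail=0;  out ∅∪∅=∅
  n6('c'): parent n0 fail=0; on 'c' 0 → fail=0;  out ∅∪∅=∅
  n2('be'): parent n1 fail=0; on 'e' 0 → fail=0;  out ∅∪∅=∅
  n7('ca'): parent n6 fail=0; on 'a' 0 → fail=0;  out ∅∪∅=∅
  n3('bea'): parent n2 fail=0; on 'a' 0 → fail=0;  out ∅∪∅=∅
  n8('cae'): parent n7 fail=0; on 'e' 0 → fail=0;  out {1}∪∅={1}
  n4('beac'): parent n3 fail=0; on 'c' 0 → fail=6;  out ∅∪∅=∅
  n5('beacd'): parent n4 fail=6; on 'd' 6→0 → fail=0;  out {0}∪∅={0}

Text stream:
[0] read 'd'  n0⇒n0
[1] read 'c'  n0⇒n6
[2] read 'a'  n6⇒n7
[3] read 'e'  n7⇒n8  → match P1@[1:3]
[4] read 'e'  n8⇒n0 ·f
[5] read 'b'  n0⇒n1
[6] read 'e'  n1⇒n2
[7] read 'a'  n2⇒n3
[8] read 'c'  n3⇒n4
[9] read 'd'  n4⇒n5  → match P0@[5:9]
[10] read 'd'  n5⇒n0 ·f
[11] read 'b'  n0⇒n1
[12] read 'e'  n1⇒n2
[13] read 'a'  n2⇒n3
[14] read 'c'  n3⇒n4
[15] read 'd'  n4⇒n5  → match P0@[11:15]
[16] read 'a'  n5⇒n0 ·f
[17] read 'e'  n0⇒n0
[18] read 'b'  n0⇒n1
[19] read 'e'  n1⇒n2
[20] read 'a'  n2⇒n3
[21] read 'c'  n3⇒n4
[22] read 'd'  n4⇒n5  → match P0@[18:22]
[23] read 'c'  n5⇒n6 ·f
[24] read 'b'  n6⇒n1 ·f
[25] read 'c'  n1⇒n6 ·f
[26] read 'e'  n6⇒n0 ·f
[27] read 'c'  n0⇒n6
[28] read 'a'  n6⇒n7
[29] read 'e'  n7⇒n8  → match P1@[27:29]
[30] read 'a'  n8⇒n0 ·f
[31] read 'd'  n0⇒n0
[32] read 'd'  n0⇒n0
[33] read 'd'  n0⇒n0
[34] read 'c'  n0⇒n6
[35] read 'a'  n6⇒n7
[36] read 'e'  n7⇒n8  → match P1@[34:36]

All matches (sorted): [[3,1],[9,0],[15,0],[22,0],[29,1],[36,1]]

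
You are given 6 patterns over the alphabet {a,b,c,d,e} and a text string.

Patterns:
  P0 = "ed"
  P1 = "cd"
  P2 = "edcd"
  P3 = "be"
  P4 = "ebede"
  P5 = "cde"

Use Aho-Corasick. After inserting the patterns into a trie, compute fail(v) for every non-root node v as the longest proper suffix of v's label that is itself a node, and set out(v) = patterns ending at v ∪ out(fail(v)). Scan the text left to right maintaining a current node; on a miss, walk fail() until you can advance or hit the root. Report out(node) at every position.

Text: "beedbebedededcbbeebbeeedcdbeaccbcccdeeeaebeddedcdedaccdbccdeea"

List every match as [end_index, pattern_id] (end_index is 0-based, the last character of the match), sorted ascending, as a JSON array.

Build automaton:
Trie nodes:
  0='ε' goto b→7 c→3 e→1
  1='e' goto b→9 d→2
  2='ed' goto c→5  [P0 ends]
  3='c' goto d→4
  4='cd' goto e→13  [P1 ends]
  5='edc' goto d→6
  6='edcd' goto ·  [P2 ends]
  7='b' goto e→8
  8='be' goto ·  [P3 ends]
  9='eb' goto e→10
  10='ebe' goto d→11
  11='ebed' goto e→12
  12='ebede' goto ·  [P4 ends]
  13='cde' goto ·  [P5 ends]

BFS fail/out derivation:
  n1('e'): parent n0 fail=0; on 'e' 0 → fail=0;  out ∅∪∅=∅
  n3('c'): parent n0 fail=0; on 'c' 0 → fail=0;  out ∅∪∅=∅
  n7('b'): parent n0 fail=0; on 'b' 0 → fail=0;  out ∅∪∅=∅
  n2('ed'): parent n1 fail=0; on 'd' 0 → fail=0;  out {0}∪∅={0}
  n4('cd'): parent n3 fail=0; on 'd' 0 → fail=0;  out {1}∪∅={1}
  n8('be'): parent n7 fail=0; on 'e' 0 → fail=1;  out {3}∪∅={3}
  n9('eb'): parent n1 fail=0; on 'b' 0 → fail=7;  out ∅∪∅=∅
  n5('edc'): parent n2 fail=0; on 'c' 0 → fail=3;  out ∅∪∅=∅
  n10('ebe'): parent n9 fail=7; on 'e' 7 → fail=8;  out ∅∪{3}={3}
  n13('cde'): parent n4 fail=0; on 'e' 0 → fail=1;  out {5}∪∅={5}
  n6('edcd'): parent n5 fail=3; on 'd' 3 → fail=4;  out {2}∪{1}={1,2}
  n11('ebed'): parent n10 fail=8; on 'd' 8→1 → fail=2;  out ∅∪{0}={0}
  n12('ebede'): parent n11 fail=2; on 'e' 2→0 → fail=1;  out {4}∪∅={4}

Scan:
pos 0 'b': at 7
pos 1 'e': at 8  emit P3@[0:1]
pos 2 'e': at 1 ·f
pos 3 'd': at 2  emit P0@[2:3]
pos 4 'b': at 7 ·f
pos 5 'e': at 8  emit P3@[4:5]
pos 6 'b': at 9 ·f
pos 7 'e': at 10  emit P3@[6:7]
pos 8 'd': at 11  emit P0@[7:8]
pos 9 'e': at 12  emit P4@[5:9]
pos 10 'd': at 2 ·f  emit P0@[9:10]
pos 11 'e': at 1 ·f
pos 12 'd': at 2  emit P0@[11:12]
pos 13 'c': at 5
pos 14 'b': at 7 ·f
pos 15 'b': at 7 ·f
pos 16 'e': at 8  emit P3@[15:16]
pos 17 'e': at 1 ·f
pos 18 'b': at 9
pos 19 'b': at 7 ·f
pos 20 'e': at 8  emit P3@[19:20]
pos 21 'e': at 1 ·f
pos 22 'e': at 1 ·f
pos 23 'd': at 2  emit P0@[22:23]
pos 24 'c': at 5
pos 25 'd': at 6  emit P1@[24:25],P2@[22:25]
pos 26 'b': at 7 ·f
pos 27 'e': at 8  emit P3@[26:27]
pos 28 'a': at 0 ·f
pos 29 'c': at 3
pos 30 'c': at 3 ·f
pos 31 'b': at 7 ·f
pos 32 'c': at 3 ·f
pos 33 'c': at 3 ·f
pos 34 'c': at 3 ·f
pos 35 'd': at 4  emit P1@[34:35]
pos 36 'e': at 13  emit P5@[34:36]
pos 37 'e': at 1 ·f
pos 38 'e': at 1 ·f
pos 39 'a': at 0 ·f
pos 40 'e': at 1
pos 41 'b': at 9
pos 42 'e': at 10  emit P3@[41:42]
pos 43 'd': at 11  emit P0@[42:43]
pos 44 'd': at 0 ·f
pos 45 'e': at 1
pos 46 'd': at 2  emit P0@[45:46]
pos 47 'c': at 5
pos 48 'd': at 6  emit P1@[47:48],P2@[45:48]
pos 49 'e': at 13 ·f  emit P5@[47:49]
pos 50 'd': at 2 ·f  emit P0@[49:50]
pos 51 'a': at 0 ·f
pos 52 'c': at 3
pos 53 'c': at 3 ·f
pos 54 'd': at 4  emit P1@[53:54]
pos 55 'b': at 7 ·f
pos 56 'c': at 3 ·f
pos 57 'c': at 3 ·f
pos 58 'd': at 4  emit P1@[57:58]
pos 59 'e': at 13  emit P5@[57:59]
pos 60 'e': at 1 ·f
pos 61 'a': at 0 ·f

Matches: [[1,3],[3,0],[5,3],[7,3],[8,0],[9,4],[10,0],[12,0],[16,3],[20,3],[23,0],[25,1],[25,2],[27,3],[35,1],[36,5],[42,3],[43,0],[46,0],[48,1],[48,2],[49,5],[50,0],[54,1],[58,1],[59,5]]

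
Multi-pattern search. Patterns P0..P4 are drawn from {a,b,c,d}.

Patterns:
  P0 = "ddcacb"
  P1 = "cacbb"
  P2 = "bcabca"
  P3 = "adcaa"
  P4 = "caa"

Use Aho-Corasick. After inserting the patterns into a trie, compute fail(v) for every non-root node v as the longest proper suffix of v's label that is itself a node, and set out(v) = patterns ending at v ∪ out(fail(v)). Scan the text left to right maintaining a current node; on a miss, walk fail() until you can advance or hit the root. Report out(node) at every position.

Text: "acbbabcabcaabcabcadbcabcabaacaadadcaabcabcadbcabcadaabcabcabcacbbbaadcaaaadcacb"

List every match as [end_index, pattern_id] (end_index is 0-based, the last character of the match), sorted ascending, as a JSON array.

Build:
Trie (insert patterns):
  0='ε' goto a→18 b→12 c→7 d→1
  1='d' goto d→2
  2='dd' goto c→3
  3='ddc' goto a→4
  4='ddca' goto c→5
  5='ddcac' goto b→6
  6='ddcacb' goto ·  ←P0
  7='c' goto a→8
  8='ca' goto a→23 c→9
  9='cac' goto b→10
  10='cacb' goto b→11
  11='cacbb' goto ·  ←P1
  12='b' goto c→13
  13='bc' goto a→14
  14='bca' goto b→15
  15='bcab' goto c→16
  16='bcabc' goto a→17
  17='bcabca' goto ·  ←P2
  18='a' goto d→19
  19='ad' goto c→20
  20='adc' goto a→21
  21='adca' goto a→22
  22='adcaa' goto ·  ←P3
  23='caa' goto ·  ←P4

Failure links (BFS by depth):
  fail(1) 'd': from fail(0)=0 chase 'd': 0 ⇒ 0;  out=∅∪out(0)=∅
  fail(7) 'c': from fail(0)=0 chase 'c': 0 ⇒ 0;  out=∅∪out(0)=∅
  fail(12) 'b': from fail(0)=0 chase 'b': 0 ⇒ 0;  out=∅∪out(0)=∅
  fail(18) 'a': from fail(0)=0 chase 'a': 0 ⇒ 0;  out=∅∪out(0)=∅
  fail(2) 'dd': from fail(1)=0 chase 'd': 0 ⇒ 1;  out=∅∪out(1)=∅
  fail(8) 'ca': from fail(7)=0 chase 'a': 0 ⇒ 18;  out=∅∪out(18)=∅
  fail(13) 'bc': from fail(12)=0 chase 'c': 0 ⇒ 7;  out=∅∪out(7)=∅
  fail(19) 'ad': from fail(18)=0 chase 'd': 0 ⇒ 1;  out=∅∪out(1)=∅
  fail(3) 'ddc': from fail(2)=1 chase 'c': 1→0 ⇒ 7;  out=∅∪out(7)=∅
  fail(9) 'cac': from fail(8)=18 chase 'c': 18→0 ⇒ 7;  out=∅∪out(7)=∅
  fail(14) 'bca': from fail(13)=7 chase 'a': 7 ⇒ 8;  out=∅∪out(8)=∅
  fail(20) 'adc': from fail(19)=1 chase 'c': 1→0 ⇒ 7;  out=∅∪out(7)=∅
  fail(23) 'caa': from fail(8)=18 chase 'a': 18→0 ⇒ 18;  out={4}∪out(18)={4}
  fail(4) 'ddca': from fail(3)=7 chase 'a': 7 ⇒ 8;  out=∅∪out(8)=∅
  fail(10) 'cacb': from fail(9)=7 chase 'b': 7→0 ⇒ 12;  out=∅∪out(12)=∅
  fail(15) 'bcab': from fail(14)=8 chase 'b': 8→18→0 ⇒ 12;  out=∅∪out(12)=∅
  fail(21) 'adca': from fail(20)=7 chase 'a': 7 ⇒ 8;  out=∅∪out(8)=∅
  fail(5) 'ddcac': from fail(4)=8 chase 'c': 8 ⇒ 9;  out=∅∪out(9)=∅
  fail(11) 'cacbb': from fail(10)=12 chase 'b': 12→0 ⇒ 12;  out={1}∪out(12)={1}
  fail(16) 'bcabc': from fail(15)=12 chase 'c': 12 ⇒ 13;  out=∅∪out(13)=∅
  fail(22) 'adcaa': from fail(21)=8 chase 'a': 8 ⇒ 23;  out={3}∪out(23)={3,4}
  fail(6) 'ddcacb': from fail(5)=9 chase 'b': 9 ⇒ 10;  out={0}∪out(10)={0}
  fail(17) 'bcabca': from fail(16)=13 chase 'a': 13 ⇒ 14;  out={2}∪out(14)={2}

Run:
[0] read 'a'  n0⇒n18
[1] read 'c'  n18⇒n7 (via fail)
[2] read 'b'  n7⇒n12 (via fail)
[3] read 'b'  n12⇒n12 (via fail)
[4] read 'a'  n12⇒n18 (via fail)
[5] read 'b'  n18⇒n12 (via fail)
[6] read 'c'  n12⇒n13
[7] read 'a'  n13⇒n14
[8] read 'b'  n14⇒n15
[9] read 'c'  n15⇒n16
[10] read 'a'  n16⇒n17  → match P2@[5:10]
[11] read 'a'  n17⇒n23 (via fail)  → match P4@[9:11]
[12] read 'b'  n23⇒n12 (via fail)
[13] read 'c'  n12⇒n13
[14] read 'a'  n13⇒n14
[15] read 'b'  n14⇒n15
[16] read 'c'  n15⇒n16
[17] read 'a'  n16⇒n17  → match P2@[12:17]
[18] read 'd'  n17⇒n19 (via fail)
[19] read 'b'  n19⇒n12 (via fail)
[20] read 'c'  n12⇒n13
[21] read 'a'  n13⇒n14
[22] read 'b'  n14⇒n15
[23] read 'c'  n15⇒n16
[24] read 'a'  n16⇒n17  → match P2@[19:24]
[25] read 'b'  n17⇒n15 (via fail)
[26] read 'a'  n15⇒n18 (via fail)
[27] read 'a'  n18⇒n18 (via fail)
[28] read 'c'  n18⇒n7 (via fail)
[29] read 'a'  n7⇒n8
[30] read 'a'  n8⇒n23  → match P4@[28:30]
[31] read 'd'  n23⇒n19 (via fail)
[32] read 'a'  n19⇒n18 (via fail)
[33] read 'd'  n18⇒n19
[34] read 'c'  n19⇒n20
[35] read 'a'  n20⇒n21
[36] read 'a'  n21⇒n22  → match P3@[32:36],P4@[34:36]
[37] read 'b'  n22⇒n12 (via fail)
[38] read 'c'  n12⇒n13
[39] read 'a'  n13⇒n14
[40] read 'b'  n14⇒n15
[41] read 'c'  n15⇒n16
[42] read 'a'  n16⇒n17  → match P2@[37:42]
[43] read 'd'  n17⇒n19 (via fail)
[44] read 'b'  n19⇒n12 (via fail)
[45] read 'c'  n12⇒n13
[46] read 'a'  n13⇒n14
[47] read 'b'  n14⇒n15
[48] read 'c'  n15⇒n16
[49] read 'a'  n16⇒n17  → match P2@[44:49]
[50] read 'd'  n17⇒n19 (via fail)
[51] read 'a'  n19⇒n18 (via fail)
[52] read 'a'  n18⇒n18 (via fail)
[53] read 'b'  n18⇒n12 (via fail)
[54] read 'c'  n12⇒n13
[55] read 'a'  n13⇒n14
[56] read 'b'  n14⇒n15
[57] read 'c'  n15⇒n16
[58] read 'a'  n16⇒n17  → match P2@[53:58]
[59] read 'b'  n17⇒n15 (via fail)
[60] read 'c'  n15⇒n16
[61] read 'a'  n16⇒n17  → match P2@[56:61]
[62] read 'c'  n17⇒n9 (via fail)
[63] read 'b'  n9⇒n10
[64] read 'b'  n10⇒n11  → match P1@[60:64]
[65] read 'b'  n11⇒n12 (via fail)
[66] read 'a'  n12⇒n18 (via fail)
[67] read 'a'  n18⇒n18 (via fail)
[68] read 'd'  n18⇒n19
[69] read 'c'  n19⇒n20
[70] read 'a'  n20⇒n21
[71] read 'a'  n21⇒n22  → match P3@[67:71],P4@[69:71]
[72] read 'a'  n22⇒n18 (via fail)
[73] read 'a'  n18⇒n18 (via fail)
[74] read 'd'  n18⇒n19
[75] read 'c'  n19⇒n20
[76] read 'a'  n20⇒n21
[77] read 'c'  n21⇒n9 (via fail)
[78] read 'b'  n9⇒n10

Result: [[10,2],[11,4],[17,2],[24,2],[30,4],[36,3],[36,4],[42,2],[49,2],[58,2],[61,2],[64,1],[71,3],[71,4]]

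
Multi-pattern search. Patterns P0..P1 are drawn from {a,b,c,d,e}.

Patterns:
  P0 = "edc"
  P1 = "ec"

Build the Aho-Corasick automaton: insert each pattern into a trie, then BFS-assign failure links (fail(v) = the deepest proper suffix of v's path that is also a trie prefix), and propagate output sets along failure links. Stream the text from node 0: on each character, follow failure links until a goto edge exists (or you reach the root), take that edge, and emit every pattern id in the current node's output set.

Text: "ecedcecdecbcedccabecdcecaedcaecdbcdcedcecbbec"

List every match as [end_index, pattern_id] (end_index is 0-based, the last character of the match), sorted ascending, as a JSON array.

Construct AC machine:
Trie (insert patterns):
  n0 'ε': e→1
  n1 'e': c→4 d→2
  n2 'ed': c→3
  n3 'edc': ·  ←P0
  n4 'ec': ·  ←P1

BFS fail/out derivation:
  n1('e'): parent n0 fail=0; on 'e' 0 → fail=0;  out ∅∪∅=∅
  n2('ed'): parent n1 fail=0; on 'd' 0 → fail=0;  out ∅∪∅=∅
  n4('ec'): parent n1 fail=0; on 'c' 0 → fail=0;  out {1}∪∅={1}
  n3('edc'): parent n2 fail=0; on 'c' 0 → fail=0;  out {0}∪∅={0}

Scan:
pos 0 'e': at 1
pos 1 'c': at 4  ** P1@[0:1]
pos 2 'e': at 1 (fail-walked)
pos 3 'd': at 2
pos 4 'c': at 3  ** P0@[2:4]
pos 5 'e': at 1 (fail-walked)
pos 6 'c': at 4  ** P1@[5:6]
pos 7 'd': at 0 (fail-walked)
pos 8 'e': at 1
pos 9 'c': at 4  ** P1@[8:9]
pos 10 'b': at 0 (fail-walked)
pos 11 'c': at 0
pos 12 'e': at 1
pos 13 'd': at 2
pos 14 'c': at 3  ** P0@[12:14]
pos 15 'c': at 0 (fail-walked)
pos 16 'a': at 0
pos 17 'b': at 0
pos 18 'e': at 1
pos 19 'c': at 4  ** P1@[18:19]
pos 20 'd': at 0 (fail-walked)
pos 21 'c': at 0
pos 22 'e': at 1
pos 23 'c': at 4  ** P1@[22:23]
pos 24 'a': at 0 (fail-walked)
pos 25 'e': at 1
pos 26 'd': at 2
pos 27 'c': at 3  ** P0@[25:27]
pos 28 'a': at 0 (fail-walked)
pos 29 'e': at 1
pos 30 'c': at 4  ** P1@[29:30]
pos 31 'd': at 0 (fail-walked)
pos 32 'b': at 0
pos 33 'c': at 0
pos 34 'd': at 0
pos 35 'c': at 0
pos 36 'e': at 1
pos 37 'd': at 2
pos 38 'c': at 3  ** P0@[36:38]
pos 39 'e': at 1 (fail-walked)
pos 40 'c': at 4  ** P1@[39:40]
pos 41 'b': at 0 (fail-walked)
pos 42 'b': at 0
pos 43 'e': at 1
pos 44 'c': at 4  ** P1@[43:44]

All matches (sorted): [[1,1],[4,0],[6,1],[9,1],[14,0],[19,1],[23,1],[27,0],[30,1],[38,0],[40,1],[44,1]]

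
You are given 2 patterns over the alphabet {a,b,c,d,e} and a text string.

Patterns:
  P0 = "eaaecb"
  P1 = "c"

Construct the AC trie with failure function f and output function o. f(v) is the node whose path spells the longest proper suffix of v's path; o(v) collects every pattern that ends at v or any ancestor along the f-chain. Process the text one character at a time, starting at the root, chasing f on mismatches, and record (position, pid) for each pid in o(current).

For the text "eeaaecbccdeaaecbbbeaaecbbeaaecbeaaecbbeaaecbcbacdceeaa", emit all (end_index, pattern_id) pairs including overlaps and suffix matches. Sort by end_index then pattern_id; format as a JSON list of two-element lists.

Build automaton:
Trie (insert patterns):
  n0 'ε': c→7 e→1
  n1 'e': a→2
  n2 'ea': a→3
  n3 'eaa': e→4
  n4 'eaae': c→5
  n5 'eaaec': b→6
  n6 'eaaecb': ·  [P0 ends]
  n7 'c': ·  [P1 ends]

BFS fail/out derivation:
  n1('e'): parent n0 fail=0; on 'e' 0 → fail=0;  out ∅∪∅=∅
  n7('c'): parent n0 fail=0; on 'c' 0 → fail=0;  out {1}∪∅={1}
  n2('ea'): parent n1 fail=0; on 'a' 0 → fail=0;  out ∅∪∅=∅
  n3('eaa'): parent n2 fail=0; on 'a' 0 → fail=0;  out ∅∪∅=∅
  n4('eaae'): parent n3 fail=0; on 'e' 0 → fail=1;  out ∅∪∅=∅
  n5('eaaec'): parent n4 fail=1; on 'c' 1→0 → fail=7;  out ∅∪{1}={1}
  n6('eaaecb'): parent n5 fail=7; on 'b' 7→0 → fail=0;  out {0}∪∅={0}

Scan:
pos 0 'e': at 1
pos 1 'e': at 1 (via fail)
pos 2 'a': at 2
pos 3 'a': at 3
pos 4 'e': at 4
pos 5 'c': at 5  ** P1@[5:5]
pos 6 'b': at 6  ** P0@[1:6]
pos 7 'c': at 7 (via fail)  ** P1@[7:7]
pos 8 'c': at 7 (via fail)  ** P1@[8:8]
pos 9 'd': at 0 (via fail)
pos 10 'e': at 1
pos 11 'a': at 2
pos 12 'a': at 3
pos 13 'e': at 4
pos 14 'c': at 5  ** P1@[14:14]
pos 15 'b': at 6  ** P0@[10:15]
pos 16 'b': at 0 (via fail)
pos 17 'b': at 0
pos 18 'e': at 1
pos 19 'a': at 2
pos 20 'a': at 3
pos 21 'e': at 4
pos 22 'c': at 5  ** P1@[22:22]
pos 23 'b': at 6  ** P0@[18:23]
pos 24 'b': at 0 (via fail)
pos 25 'e': at 1
pos 26 'a': at 2
pos 27 'a': at 3
pos 28 'e': at 4
pos 29 'c': at 5  ** P1@[29:29]
pos 30 'b': at 6  ** P0@[25:30]
pos 31 'e': at 1 (via fail)
pos 32 'a': at 2
pos 33 'a': at 3
pos 34 'e': at 4
pos 35 'c': at 5  ** P1@[35:35]
pos 36 'b': at 6  ** P0@[31:36]
pos 37 'b': at 0 (via fail)
pos 38 'e': at 1
pos 39 'a': at 2
pos 40 'a': at 3
pos 41 'e': at 4
pos 42 'c': at 5  ** P1@[42:42]
pos 43 'b': at 6  ** P0@[38:43]
pos 44 'c': at 7 (via fail)  ** P1@[44:44]
pos 45 'b': at 0 (via fail)
pos 46 'a': at 0
pos 47 'c': at 7  ** P1@[47:47]
pos 48 'd': at 0 (via fail)
pos 49 'c': at 7  ** P1@[49:49]
pos 50 'e': at 1 (via fail)
pos 51 'e': at 1 (via fail)
pos 52 'a': at 2
pos 53 'a': at 3

Matches: [[5,1],[6,0],[7,1],[8,1],[14,1],[15,0],[22,1],[23,0],[29,1],[30,0],[35,1],[36,0],[42,1],[43,0],[44,1],[47,1],[49,1]]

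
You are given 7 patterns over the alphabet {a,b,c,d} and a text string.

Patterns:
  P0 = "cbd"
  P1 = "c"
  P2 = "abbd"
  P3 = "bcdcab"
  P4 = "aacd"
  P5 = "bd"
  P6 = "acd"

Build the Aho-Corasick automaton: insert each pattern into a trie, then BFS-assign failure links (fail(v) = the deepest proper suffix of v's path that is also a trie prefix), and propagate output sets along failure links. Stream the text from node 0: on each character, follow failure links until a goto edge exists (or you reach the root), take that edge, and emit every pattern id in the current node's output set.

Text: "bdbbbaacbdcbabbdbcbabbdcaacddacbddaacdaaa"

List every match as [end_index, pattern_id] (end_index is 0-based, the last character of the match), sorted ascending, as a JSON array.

Construct AC machine:
Trie (insert patterns):
  0='ε' goto a→4 b→8 c→1
  1='c' goto b→2  [P1 ends]
  2='cb' goto d→3
  3='cbd' goto ·  [P0 ends]
  4='a' goto a→14 b→5 c→18
  5='ab' goto b→6
  6='abb' goto d→7
  7='abbd' goto ·  [P2 ends]
  8='b' goto c→9 d→17
  9='bc' goto d→10
  10='bcd' goto c→11
  11='bcdc' goto a→12
  12='bcdca' goto b→13
  13='bcdcab' goto ·  [P3 ends]
  14='aa' goto c→15
  15='aac' goto d→16
  16='aacd' goto ·  [P4 ends]
  17='bd' goto ·  [P5 ends]
  18='ac' goto d→19
  19='acd' goto ·  [P6 ends]

BFS fail/out derivation:
  n1('c'): parent n0 fail=0; on 'c' 0 → fail=0;  out {1}∪∅={1}
  n4('a'): parent n0 fail=0; on 'a' 0 → fail=0;  out ∅∪∅=∅
  n8('b'): parent n0 fail=0; on 'b' 0 → fail=0;  out ∅∪∅=∅
  n2('cb'): parent n1 fail=0; on 'b' 0 → fail=8;  out ∅∪∅=∅
  n5('ab'): parent n4 fail=0; on 'b' 0 → fail=8;  out ∅∪∅=∅
  n9('bc'): parent n8 fail=0; on 'c' 0 → fail=1;  out ∅∪{1}={1}
  n14('aa'): parent n4 fail=0; on 'a' 0 → fail=4;  out ∅∪∅=∅
  n17('bd'): parent n8 fail=0; on 'd' 0 → fail=0;  out {5}∪∅={5}
  n18('ac'): parent n4 fail=0; on 'c' 0 → fail=1;  out ∅∪{1}={1}
  n3('cbd'): parent n2 fail=8; on 'd' 8 → fail=17;  out {0}∪{5}={0,5}
  n6('abb'): parent n5 fail=8; on 'b' 8→0 → fail=8;  out ∅∪∅=∅
  n10('bcd'): parent n9 fail=1; on 'd' 1→0 → fail=0;  out ∅∪∅=∅
  n15('aac'): parent n14 fail=4; on 'c' 4 → fail=18;  out ∅∪{1}={1}
  n19('acd'): parent n18 fail=1; on 'd' 1→0 → fail=0;  out {6}∪∅={6}
  n7('abbd'): parent n6 fail=8; on 'd' 8 → fail=17;  out {2}∪{5}={2,5}
  n11('bcdc'): parent n10 fail=0; on 'c' 0 → fail=1;  out ∅∪{1}={1}
  n16('aacd'): parent n15 fail=18; on 'd' 18 → fail=19;  out {4}∪{6}={4,6}
  n12('bcdca'): parent n11 fail=1; on 'a' 1→0 → fail=4;  out ∅∪∅=∅
  n13('bcdcab'): parent n12 fail=4; on 'b' 4 → fail=5;  out {3}∪∅={3}

Run:
pos 0 'b': at 8
pos 1 'd': at 17  → match P5@[0:1]
pos 2 'b': at 8 (via fail)
pos 3 'b': at 8 (via fail)
pos 4 'b': at 8 (via fail)
pos 5 'a': at 4 (via fail)
pos 6 'a': at 14
pos 7 'c': at 15  → match P1@[7:7]
pos 8 'b': at 2 (via fail)
pos 9 'd': at 3  → match P0@[7:9],P5@[8:9]
pos 10 'c': at 1 (via fail)  → match P1@[10:10]
pos 11 'b': at 2
pos 12 'a': at 4 (via fail)
pos 13 'b': at 5
pos 14 'b': at 6
pos 15 'd': at 7  → match P2@[12:15],P5@[14:15]
pos 16 'b': at 8 (via fail)
pos 17 'c': at 9  → match P1@[17:17]
pos 18 'b': at 2 (via fail)
pos 19 'a': at 4 (via fail)
pos 20 'b': at 5
pos 21 'b': at 6
pos 22 'd': at 7  → match P2@[19:22],P5@[21:22]
pos 23 'c': at 1 (via fail)  → match P1@[23:23]
pos 24 'a': at 4 (via fail)
pos 25 'a': at 14
pos 26 'c': at 15  → match P1@[26:26]
pos 27 'd': at 16  → match P4@[24:27],P6@[25:27]
pos 28 'd': at 0 (via fail)
pos 29 'a': at 4
pos 30 'c': at 18  → match P1@[30:30]
pos 31 'b': at 2 (via fail)
pos 32 'd': at 3  → match P0@[30:32],P5@[31:32]
pos 33 'd': at 0 (via fail)
pos 34 'a': at 4
pos 35 'a': at 14
pos 36 'c': at 15  → match P1@[36:36]
pos 37 'd': at 16  → match P4@[34:37],P6@[35:37]
pos 38 'a': at 4 (via fail)
pos 39 'a': at 14
pos 40 'a': at 14 (via fail)

Matches: [[1,5],[7,1],[9,0],[9,5],[10,1],[15,2],[15,5],[17,1],[22,2],[22,5],[23,1],[26,1],[27,4],[27,6],[30,1],[32,0],[32,5],[36,1],[37,4],[37,6]]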